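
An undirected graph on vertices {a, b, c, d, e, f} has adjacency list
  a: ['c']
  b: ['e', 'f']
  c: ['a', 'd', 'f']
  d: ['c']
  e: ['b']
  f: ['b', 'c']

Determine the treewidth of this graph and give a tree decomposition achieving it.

Treewidth 1.
Bags: B1 = {b, e}  B2 = {b, f}  B3 = {c, f}  B4 = {c, d}  B5 = {a, c}
Tree: B1–B2, B2–B3, B3–B4, B4–B5

The largest bag has 2 vertices, giving width 1; this decomposition certifies tw(G) ≤ 1. G has an edge, so its treewidth is at least 1. Therefore the treewidth is 1.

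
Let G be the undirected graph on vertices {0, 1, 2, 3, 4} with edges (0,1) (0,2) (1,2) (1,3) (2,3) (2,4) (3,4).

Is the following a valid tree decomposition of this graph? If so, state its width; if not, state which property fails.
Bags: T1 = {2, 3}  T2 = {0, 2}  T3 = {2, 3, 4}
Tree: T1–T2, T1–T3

A tree decomposition must satisfy three properties: every vertex lies in some bag; for every edge, both endpoints lie together in some bag; and for every vertex, the bags containing it form a connected subtree. Here vertex 1 appears in no bag, so the decomposition is invalid.

No — vertex 1 appears in no bag.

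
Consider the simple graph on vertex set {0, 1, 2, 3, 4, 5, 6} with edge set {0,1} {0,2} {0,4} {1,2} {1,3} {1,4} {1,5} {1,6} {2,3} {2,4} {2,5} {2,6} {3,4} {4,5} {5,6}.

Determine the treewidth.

3

A width-3 tree decomposition is:
Bags: B1 = {1, 2, 4, 5}  B2 = {0, 1, 2, 4}  B3 = {1, 2, 5, 6}  B4 = {1, 2, 3, 4}
Tree: B1–B2, B1–B3, B1–B4
The largest bag has 4 vertices, giving width 3; this decomposition certifies tw(G) ≤ 3. On the other hand G contains the 4-clique {0, 1, 2, 4}. A clique must lie in a single bag of any decomposition, so no decomposition can have width below 3. Hence tw(G) = 3 exactly.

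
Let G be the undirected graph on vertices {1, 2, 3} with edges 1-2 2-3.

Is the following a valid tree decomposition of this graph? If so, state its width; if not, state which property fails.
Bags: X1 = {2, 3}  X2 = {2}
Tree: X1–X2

A tree decomposition must satisfy three properties: every vertex lies in some bag; for every edge, both endpoints lie together in some bag; and for every vertex, the bags containing it form a connected subtree. Here vertex 1 appears in no bag, so the decomposition is invalid.

No — vertex 1 appears in no bag.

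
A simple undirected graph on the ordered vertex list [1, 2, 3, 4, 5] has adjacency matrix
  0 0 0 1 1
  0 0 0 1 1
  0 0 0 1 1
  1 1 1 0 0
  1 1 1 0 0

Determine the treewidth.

A width-2 tree decomposition is:
Bags: B1 = {2, 4, 5}  B2 = {3, 4, 5}  B3 = {1, 4, 5}
Tree: B1–B2, B2–B3
The largest bag has 3 vertices, giving width 2; this decomposition certifies tw(G) ≤ 2. For the lower bound, G contains the cycle 4–2–5–3–4, so G is not a forest; only forests have treewidth ≤ 1, hence tw(G) ≥ 2. Combining the bounds, tw(G) = 2.

2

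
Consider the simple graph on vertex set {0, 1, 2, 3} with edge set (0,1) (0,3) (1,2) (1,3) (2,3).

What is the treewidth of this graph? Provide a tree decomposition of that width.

Every bag has size at most 3, so the width is 3 − 1 = 2 and tw(G) ≤ 2. On the other hand G contains the 3-clique {0, 1, 3}. A clique must lie in a single bag of any decomposition, so no decomposition can have width below 2. Hence tw(G) = 2 exactly.

Treewidth 2.
One such decomposition:
Bags: B1 = {1, 2, 3}  B2 = {0, 1, 3}
Tree: B1–B2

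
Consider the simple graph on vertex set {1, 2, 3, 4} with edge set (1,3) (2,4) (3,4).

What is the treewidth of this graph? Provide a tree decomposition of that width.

Each bag holds 2 vertices, so the decomposition has width 1, which upper-bounds the treewidth. Any graph with an edge has treewidth ≥ 1, and G has the edge 2–4. The upper and lower bounds meet at 1, so that is the treewidth.

Treewidth 1.
One such decomposition:
Bags: B1 = {2, 4}  B2 = {3, 4}  B3 = {1, 3}
Tree: B1–B2, B2–B3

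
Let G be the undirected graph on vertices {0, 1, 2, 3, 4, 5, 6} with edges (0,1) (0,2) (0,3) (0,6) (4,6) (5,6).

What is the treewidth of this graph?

1

A width-1 tree decomposition is:
Bags: B1 = {0, 3}  B2 = {0, 1}  B3 = {0, 6}  B4 = {4, 6}  B5 = {5, 6}  B6 = {0, 2}
Tree: B1–B2, B1–B3, B3–B4, B3–B5, B3–B6
Every bag has size at most 2, so the width is 2 − 1 = 1 and tw(G) ≤ 1. Any graph with an edge has treewidth ≥ 1, and G has the edge 0–3. The upper and lower bounds meet at 1, so that is the treewidth.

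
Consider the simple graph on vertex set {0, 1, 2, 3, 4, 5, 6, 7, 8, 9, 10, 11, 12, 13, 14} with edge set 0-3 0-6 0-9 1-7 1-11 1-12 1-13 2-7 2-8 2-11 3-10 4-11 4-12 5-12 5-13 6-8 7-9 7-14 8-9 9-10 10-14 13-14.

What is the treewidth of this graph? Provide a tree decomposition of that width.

Each bag holds 4 vertices, so the decomposition has width 3, which upper-bounds the treewidth. For the lower bound: the 4 vertex sets {4,5,12}, {11}, {1}, {2,7,13,14} are disjoint, each induces a connected subgraph, and every pair is joined by at least one edge of G. Contracting each set to a single vertex therefore yields K_{4} as a minor, and since treewidth is minor-monotone, tw(G) ≥ tw(K_{4}) = 3. The upper and lower bounds meet at 3, so that is the treewidth.

Treewidth 3.
One such decomposition:
Bags: B1 = {4, 5, 11, 12}  B2 = {1, 5, 11, 12}  B3 = {1, 5, 11, 13}  B4 = {1, 2, 11, 13}  B5 = {1, 2, 7, 13}  B6 = {2, 7, 13, 14}  B7 = {2, 7, 8, 14}  B8 = {7, 8, 9, 14}  B9 = {8, 9, 10, 14}  B10 = {6, 8, 9, 10}  B11 = {0, 6, 9, 10}  B12 = {0, 3, 6, 10}
Tree: B1–B2, B2–B3, B3–B4, B4–B5, B5–B6, B6–B7, B7–B8, B8–B9, B9–B10, B10–B11, B11–B12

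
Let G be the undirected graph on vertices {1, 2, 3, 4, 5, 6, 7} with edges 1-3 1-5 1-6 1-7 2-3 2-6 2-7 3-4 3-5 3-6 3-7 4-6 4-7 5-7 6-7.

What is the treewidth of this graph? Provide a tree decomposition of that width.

Treewidth 3.
One optimal decomposition is:
Bags: B1 = {3, 4, 6, 7}  B2 = {2, 3, 6, 7}  B3 = {1, 3, 6, 7}  B4 = {1, 3, 5, 7}
Tree: B1–B2, B2–B3, B3–B4

The largest bag has 4 vertices, giving width 3; this decomposition certifies tw(G) ≤ 3. Conversely, {1, 3, 5, 7} is a clique of size 4, and the vertices of any clique must share a bag in every tree decomposition; so some bag has ≥ 4 vertices and tw(G) ≥ 3. Combining the bounds, tw(G) = 3.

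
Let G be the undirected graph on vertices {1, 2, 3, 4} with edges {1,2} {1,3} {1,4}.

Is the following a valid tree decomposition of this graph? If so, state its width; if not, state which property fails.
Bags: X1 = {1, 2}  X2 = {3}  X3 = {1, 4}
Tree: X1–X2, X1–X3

No — edge (1,3) lies in no bag.

A tree decomposition must satisfy three properties: every vertex lies in some bag; for every edge, both endpoints lie together in some bag; and for every vertex, the bags containing it form a connected subtree. Here edge (1,3) lies in no bag, so the decomposition is invalid.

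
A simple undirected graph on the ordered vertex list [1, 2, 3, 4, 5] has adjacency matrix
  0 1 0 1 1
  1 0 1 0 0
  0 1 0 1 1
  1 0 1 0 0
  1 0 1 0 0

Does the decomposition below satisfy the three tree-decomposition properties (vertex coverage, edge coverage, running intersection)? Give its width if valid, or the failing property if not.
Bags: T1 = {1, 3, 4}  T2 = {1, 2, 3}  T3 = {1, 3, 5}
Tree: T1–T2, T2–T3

Vertex coverage: the bags together contain {1, 2, 3, 4, 5}, the full vertex set. Edge coverage: each edge of G has both endpoints in at least one bag. Running intersection: for every vertex, the bags containing it form a connected subtree. All three properties hold, so this is a valid tree decomposition of width max|bag| − 1 = 2, and hence tw(G) ≤ 2.

Yes; width 2.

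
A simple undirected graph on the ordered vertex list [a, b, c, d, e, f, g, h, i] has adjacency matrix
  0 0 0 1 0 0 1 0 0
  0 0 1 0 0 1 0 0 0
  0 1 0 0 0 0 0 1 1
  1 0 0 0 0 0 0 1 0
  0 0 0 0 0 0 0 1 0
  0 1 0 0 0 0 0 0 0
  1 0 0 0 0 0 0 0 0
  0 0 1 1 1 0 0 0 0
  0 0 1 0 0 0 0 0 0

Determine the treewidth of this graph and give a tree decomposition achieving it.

Treewidth 1.
One optimal decomposition is:
Bags: B1 = {d, h}  B2 = {e, h}  B3 = {c, h}  B4 = {b, c}  B5 = {a, d}  B6 = {b, f}  B7 = {a, g}  B8 = {c, i}
Tree: B1–B2, B1–B3, B3–B4, B1–B5, B4–B6, B5–B7, B3–B8

Each bag holds 2 vertices, so the decomposition has width 1, which upper-bounds the treewidth. Any graph with an edge has treewidth ≥ 1, and G has the edge d–h. Therefore the treewidth is 1.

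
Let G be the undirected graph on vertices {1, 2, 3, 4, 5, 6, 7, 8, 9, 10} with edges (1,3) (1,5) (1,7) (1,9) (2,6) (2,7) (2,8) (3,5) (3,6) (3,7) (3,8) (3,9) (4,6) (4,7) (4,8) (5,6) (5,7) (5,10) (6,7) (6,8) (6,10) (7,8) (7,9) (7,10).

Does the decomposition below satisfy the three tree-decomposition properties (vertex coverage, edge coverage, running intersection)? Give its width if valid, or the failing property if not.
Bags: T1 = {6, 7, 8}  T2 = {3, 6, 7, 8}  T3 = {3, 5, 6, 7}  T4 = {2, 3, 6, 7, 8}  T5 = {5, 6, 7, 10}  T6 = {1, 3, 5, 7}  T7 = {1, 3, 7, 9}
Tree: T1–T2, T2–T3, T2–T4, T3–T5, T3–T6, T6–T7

A tree decomposition must satisfy three properties: every vertex lies in some bag; for every edge, both endpoints lie together in some bag; and for every vertex, the bags containing it form a connected subtree. Here vertex 4 appears in no bag, so the decomposition is invalid.

No — vertex 4 appears in no bag.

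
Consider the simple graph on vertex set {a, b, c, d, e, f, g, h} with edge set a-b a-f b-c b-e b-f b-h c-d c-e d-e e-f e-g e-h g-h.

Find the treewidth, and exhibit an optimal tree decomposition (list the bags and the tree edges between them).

Every bag has size at most 3, so the width is 3 − 1 = 2 and tw(G) ≤ 2. On the other hand G contains the 3-clique {c, d, e}. A clique must lie in a single bag of any decomposition, so no decomposition can have width below 2. Combining the bounds, tw(G) = 2.

Treewidth 2.
Bags: B1 = {b, e, f}  B2 = {b, c, e}  B3 = {b, e, h}  B4 = {a, b, f}  B5 = {e, g, h}  B6 = {c, d, e}
Tree: B1–B2, B1–B3, B1–B4, B3–B5, B2–B6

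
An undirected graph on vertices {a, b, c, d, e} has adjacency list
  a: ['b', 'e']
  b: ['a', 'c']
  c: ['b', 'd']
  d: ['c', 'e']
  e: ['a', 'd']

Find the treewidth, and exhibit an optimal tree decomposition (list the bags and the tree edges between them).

Treewidth 2.
One such decomposition:
Bags: B1 = {a, d, e}  B2 = {a, b, d}  B3 = {b, c, d}
Tree: B1–B2, B2–B3

Each bag holds 3 vertices, so the decomposition has width 2, which upper-bounds the treewidth. For the lower bound, G contains the cycle d–e–a–b–c–d, so G is not a forest; only forests have treewidth ≤ 1, hence tw(G) ≥ 2. Hence tw(G) = 2 exactly.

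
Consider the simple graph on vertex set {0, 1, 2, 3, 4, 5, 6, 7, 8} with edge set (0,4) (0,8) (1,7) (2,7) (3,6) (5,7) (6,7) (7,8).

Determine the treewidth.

1

A width-1 tree decomposition is:
Bags: B1 = {6, 7}  B2 = {3, 6}  B3 = {7, 8}  B4 = {2, 7}  B5 = {0, 8}  B6 = {0, 4}  B7 = {5, 7}  B8 = {1, 7}
Tree: B1–B2, B1–B3, B1–B4, B3–B5, B5–B6, B3–B7, B4–B8
The largest bag has 2 vertices, giving width 1; this decomposition certifies tw(G) ≤ 1. Since G has at least one edge (e.g. 6–7), it is not an edgeless graph, so tw(G) ≥ 1. The upper and lower bounds meet at 1, so that is the treewidth.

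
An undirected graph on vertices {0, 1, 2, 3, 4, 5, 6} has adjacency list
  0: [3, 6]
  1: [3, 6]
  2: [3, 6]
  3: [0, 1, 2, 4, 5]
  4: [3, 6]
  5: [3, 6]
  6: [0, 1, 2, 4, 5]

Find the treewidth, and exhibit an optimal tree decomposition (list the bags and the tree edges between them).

The largest bag has 3 vertices, giving width 2; this decomposition certifies tw(G) ≤ 2. The edges 3–4–6–0–3 form a cycle, so G is not a tree and its treewidth is at least 2. Hence tw(G) = 2 exactly.

Treewidth 2.
One such decomposition:
Bags: B1 = {3, 4, 6}  B2 = {0, 3, 6}  B3 = {1, 3, 6}  B4 = {2, 3, 6}  B5 = {3, 5, 6}
Tree: B1–B2, B2–B3, B3–B4, B4–B5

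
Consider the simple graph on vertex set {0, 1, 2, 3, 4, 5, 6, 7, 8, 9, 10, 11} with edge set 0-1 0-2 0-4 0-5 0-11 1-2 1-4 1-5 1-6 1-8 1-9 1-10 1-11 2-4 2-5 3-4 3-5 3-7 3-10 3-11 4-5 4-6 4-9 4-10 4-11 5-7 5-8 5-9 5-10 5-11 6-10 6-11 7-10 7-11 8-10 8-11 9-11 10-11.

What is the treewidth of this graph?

4

A width-4 tree decomposition is:
Bags: B1 = {1, 4, 5, 10, 11}  B2 = {3, 4, 5, 10, 11}  B3 = {1, 4, 6, 10, 11}  B4 = {1, 5, 8, 10, 11}  B5 = {0, 1, 4, 5, 11}  B6 = {0, 1, 2, 4, 5}  B7 = {1, 4, 5, 9, 11}  B8 = {3, 5, 7, 10, 11}
Tree: B1–B2, B1–B3, B1–B4, B1–B5, B5–B6, B5–B7, B2–B8
The largest bag has 5 vertices, giving width 4; this decomposition certifies tw(G) ≤ 4. Conversely, {0, 1, 2, 4, 5} is a clique of size 5, and the vertices of any clique must share a bag in every tree decomposition; so some bag has ≥ 5 vertices and tw(G) ≥ 4. Combining the bounds, tw(G) = 4.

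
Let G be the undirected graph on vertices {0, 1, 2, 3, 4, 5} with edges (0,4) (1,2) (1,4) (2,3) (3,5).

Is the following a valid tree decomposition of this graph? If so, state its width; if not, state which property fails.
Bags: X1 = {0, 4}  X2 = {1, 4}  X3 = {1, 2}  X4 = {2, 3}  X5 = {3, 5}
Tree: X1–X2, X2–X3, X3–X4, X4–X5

Yes; width 1.

Every vertex of G appears in some bag (union = {0, 1, 2, 3, 4, 5}); every edge is covered by a bag; and for each vertex v the set of bags containing v is connected in the bag tree. The decomposition is therefore valid. The largest bag has 2 vertices, so the width is 1.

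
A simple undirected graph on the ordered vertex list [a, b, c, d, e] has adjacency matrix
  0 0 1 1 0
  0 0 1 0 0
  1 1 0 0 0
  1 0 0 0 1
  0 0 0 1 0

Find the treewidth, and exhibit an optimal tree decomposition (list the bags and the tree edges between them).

Each bag holds 2 vertices, so the decomposition has width 1, which upper-bounds the treewidth. Since G has at least one edge (e.g. e–d), it is not an edgeless graph, so tw(G) ≥ 1. Hence tw(G) = 1 exactly.

Treewidth 1.
One optimal decomposition is:
Bags: B1 = {d, e}  B2 = {a, d}  B3 = {a, c}  B4 = {b, c}
Tree: B1–B2, B2–B3, B3–B4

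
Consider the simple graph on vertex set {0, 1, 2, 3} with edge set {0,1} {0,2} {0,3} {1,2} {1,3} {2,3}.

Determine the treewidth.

A width-3 tree decomposition is:
Bags: B1 = {0, 1, 2, 3}
Tree: (single bag)
With just one bag of size 4, the width is 4 − 1 = 3, so tw(G) ≤ 3. Conversely, {0, 1, 2, 3} is a clique of size 4, and the vertices of any clique must share a bag in every tree decomposition; so some bag has ≥ 4 vertices and tw(G) ≥ 3. The upper and lower bounds meet at 3, so that is the treewidth.

3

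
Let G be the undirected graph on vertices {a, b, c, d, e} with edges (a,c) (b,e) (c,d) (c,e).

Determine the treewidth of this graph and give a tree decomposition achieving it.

Treewidth 1.
One such decomposition:
Bags: B1 = {b, e}  B2 = {c, e}  B3 = {c, d}  B4 = {a, c}
Tree: B1–B2, B2–B3, B2–B4

Each bag holds 2 vertices, so the decomposition has width 1, which upper-bounds the treewidth. G has an edge, so its treewidth is at least 1. The upper and lower bounds meet at 1, so that is the treewidth.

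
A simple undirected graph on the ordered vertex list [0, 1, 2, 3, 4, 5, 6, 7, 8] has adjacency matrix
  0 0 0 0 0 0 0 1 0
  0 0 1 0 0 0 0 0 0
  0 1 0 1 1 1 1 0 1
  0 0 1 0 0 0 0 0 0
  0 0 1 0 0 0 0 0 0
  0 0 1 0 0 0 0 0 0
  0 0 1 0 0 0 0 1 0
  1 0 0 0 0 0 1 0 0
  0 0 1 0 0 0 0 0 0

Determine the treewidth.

1

A width-1 tree decomposition is:
Bags: B1 = {2, 8}  B2 = {2, 6}  B3 = {6, 7}  B4 = {2, 5}  B5 = {2, 4}  B6 = {1, 2}  B7 = {0, 7}  B8 = {2, 3}
Tree: B1–B2, B2–B3, B1–B4, B2–B5, B1–B6, B3–B7, B6–B8
Each bag holds 2 vertices, so the decomposition has width 1, which upper-bounds the treewidth. G has an edge, so its treewidth is at least 1. Combining the bounds, tw(G) = 1.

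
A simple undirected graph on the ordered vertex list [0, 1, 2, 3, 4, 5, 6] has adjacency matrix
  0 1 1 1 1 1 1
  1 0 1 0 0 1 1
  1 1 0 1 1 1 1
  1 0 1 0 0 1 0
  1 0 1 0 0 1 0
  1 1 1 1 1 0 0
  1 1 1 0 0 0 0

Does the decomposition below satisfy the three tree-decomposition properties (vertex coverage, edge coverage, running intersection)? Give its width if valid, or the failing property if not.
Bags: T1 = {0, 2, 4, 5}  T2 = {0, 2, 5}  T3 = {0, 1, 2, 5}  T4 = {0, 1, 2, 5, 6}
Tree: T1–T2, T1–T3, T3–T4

A tree decomposition must satisfy three properties: every vertex lies in some bag; for every edge, both endpoints lie together in some bag; and for every vertex, the bags containing it form a connected subtree. Here vertex 3 appears in no bag, so the decomposition is invalid.

No — vertex 3 appears in no bag.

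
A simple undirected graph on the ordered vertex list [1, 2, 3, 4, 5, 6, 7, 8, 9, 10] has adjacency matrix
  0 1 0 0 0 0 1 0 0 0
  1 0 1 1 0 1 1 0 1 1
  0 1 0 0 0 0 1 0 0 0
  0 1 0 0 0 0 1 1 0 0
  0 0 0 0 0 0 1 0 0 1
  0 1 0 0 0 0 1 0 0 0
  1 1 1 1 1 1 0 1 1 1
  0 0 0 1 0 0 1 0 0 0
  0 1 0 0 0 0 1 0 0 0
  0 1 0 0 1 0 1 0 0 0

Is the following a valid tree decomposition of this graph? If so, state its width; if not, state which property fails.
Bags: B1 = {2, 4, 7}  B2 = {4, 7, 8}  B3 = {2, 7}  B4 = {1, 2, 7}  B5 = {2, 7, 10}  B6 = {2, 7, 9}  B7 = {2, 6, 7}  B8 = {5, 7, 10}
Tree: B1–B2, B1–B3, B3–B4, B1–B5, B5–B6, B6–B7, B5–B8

A tree decomposition must satisfy three properties: every vertex lies in some bag; for every edge, both endpoints lie together in some bag; and for every vertex, the bags containing it form a connected subtree. Here vertex 3 appears in no bag, so the decomposition is invalid.

No — vertex 3 appears in no bag.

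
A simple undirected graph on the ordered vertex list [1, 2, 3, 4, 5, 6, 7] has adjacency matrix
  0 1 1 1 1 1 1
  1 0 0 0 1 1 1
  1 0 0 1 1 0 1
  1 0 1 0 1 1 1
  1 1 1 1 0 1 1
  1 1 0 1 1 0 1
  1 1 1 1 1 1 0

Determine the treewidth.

A width-4 tree decomposition is:
Bags: B1 = {1, 4, 5, 6, 7}  B2 = {1, 2, 5, 6, 7}  B3 = {1, 3, 4, 5, 7}
Tree: B1–B2, B1–B3
The largest bag has 5 vertices, giving width 4; this decomposition certifies tw(G) ≤ 4. For the lower bound, the 5 vertices {1, 2, 5, 6, 7} are pairwise adjacent, and any tree decomposition puts a clique entirely inside one bag — forcing width ≥ 4. The upper and lower bounds meet at 4, so that is the treewidth.

4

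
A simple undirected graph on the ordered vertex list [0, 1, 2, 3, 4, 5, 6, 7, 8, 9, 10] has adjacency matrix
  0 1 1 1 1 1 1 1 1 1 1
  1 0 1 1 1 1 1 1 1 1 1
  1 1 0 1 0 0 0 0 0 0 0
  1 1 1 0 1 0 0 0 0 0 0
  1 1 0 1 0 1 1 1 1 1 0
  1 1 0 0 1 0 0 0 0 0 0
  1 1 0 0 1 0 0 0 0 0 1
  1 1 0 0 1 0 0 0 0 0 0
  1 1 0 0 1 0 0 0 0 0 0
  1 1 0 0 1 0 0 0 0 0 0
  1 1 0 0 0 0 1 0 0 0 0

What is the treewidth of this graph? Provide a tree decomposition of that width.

Every bag has size at most 4, so the width is 4 − 1 = 3 and tw(G) ≤ 3. For the lower bound, the 4 vertices {0, 1, 2, 3} are pairwise adjacent, and any tree decomposition puts a clique entirely inside one bag — forcing width ≥ 3. Therefore the treewidth is 3.

Treewidth 3.
One such decomposition:
Bags: B1 = {0, 1, 4, 5}  B2 = {0, 1, 4, 9}  B3 = {0, 1, 3, 4}  B4 = {0, 1, 4, 6}  B5 = {0, 1, 4, 8}  B6 = {0, 1, 6, 10}  B7 = {0, 1, 4, 7}  B8 = {0, 1, 2, 3}
Tree: B1–B2, B2–B3, B3–B4, B3–B5, B4–B6, B4–B7, B3–B8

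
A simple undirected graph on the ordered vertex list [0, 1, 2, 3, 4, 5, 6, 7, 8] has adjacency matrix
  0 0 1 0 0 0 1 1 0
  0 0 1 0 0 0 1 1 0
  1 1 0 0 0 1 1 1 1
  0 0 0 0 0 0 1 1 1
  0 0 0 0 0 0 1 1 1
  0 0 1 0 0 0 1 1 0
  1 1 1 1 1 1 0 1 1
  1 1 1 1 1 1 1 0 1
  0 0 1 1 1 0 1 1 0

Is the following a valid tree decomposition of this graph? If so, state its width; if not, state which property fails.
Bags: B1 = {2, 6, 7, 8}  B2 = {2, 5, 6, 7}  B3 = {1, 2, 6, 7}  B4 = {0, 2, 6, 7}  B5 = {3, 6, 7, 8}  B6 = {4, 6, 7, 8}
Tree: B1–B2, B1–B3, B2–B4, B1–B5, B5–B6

Yes; width 3.

Every vertex of G appears in some bag (union = {0, 1, 2, 3, 4, 5, 6, 7, 8}); every edge is covered by a bag; and for each vertex v the set of bags containing v is connected in the bag tree. The decomposition is therefore valid. The largest bag has 4 vertices, so the width is 3.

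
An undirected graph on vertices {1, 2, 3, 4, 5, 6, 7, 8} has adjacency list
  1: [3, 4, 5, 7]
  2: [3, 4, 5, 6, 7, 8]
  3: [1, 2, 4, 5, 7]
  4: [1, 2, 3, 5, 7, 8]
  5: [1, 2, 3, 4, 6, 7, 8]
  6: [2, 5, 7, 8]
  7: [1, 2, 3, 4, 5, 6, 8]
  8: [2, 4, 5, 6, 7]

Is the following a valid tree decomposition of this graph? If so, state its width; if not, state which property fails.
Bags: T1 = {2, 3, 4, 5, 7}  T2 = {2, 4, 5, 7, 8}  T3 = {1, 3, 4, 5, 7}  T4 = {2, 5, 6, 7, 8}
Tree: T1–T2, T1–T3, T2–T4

Checking the three conditions: (i) the bags cover all of {1, 2, 3, 4, 5, 6, 7, 8}; (ii) for each edge, some bag contains both endpoints; (iii) the bags containing any fixed vertex form a subtree. All hold, so the decomposition is valid with width 5 − 1 = 4.

Yes; width 4.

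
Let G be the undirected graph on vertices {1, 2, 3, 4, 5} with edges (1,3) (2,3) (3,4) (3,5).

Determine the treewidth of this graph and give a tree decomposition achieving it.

Each bag holds 2 vertices, so the decomposition has width 1, which upper-bounds the treewidth. G has an edge, so its treewidth is at least 1. The upper and lower bounds meet at 1, so that is the treewidth.

Treewidth 1.
One such decomposition:
Bags: B1 = {3, 5}  B2 = {2, 3}  B3 = {1, 3}  B4 = {3, 4}
Tree: B1–B2, B1–B3, B3–B4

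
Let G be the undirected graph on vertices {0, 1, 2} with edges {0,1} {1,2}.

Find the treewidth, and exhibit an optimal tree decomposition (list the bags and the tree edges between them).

Treewidth 1.
Bags: B1 = {0, 1}  B2 = {1, 2}
Tree: B1–B2

Each bag holds 2 vertices, so the decomposition has width 1, which upper-bounds the treewidth. G has an edge, so its treewidth is at least 1. Hence tw(G) = 1 exactly.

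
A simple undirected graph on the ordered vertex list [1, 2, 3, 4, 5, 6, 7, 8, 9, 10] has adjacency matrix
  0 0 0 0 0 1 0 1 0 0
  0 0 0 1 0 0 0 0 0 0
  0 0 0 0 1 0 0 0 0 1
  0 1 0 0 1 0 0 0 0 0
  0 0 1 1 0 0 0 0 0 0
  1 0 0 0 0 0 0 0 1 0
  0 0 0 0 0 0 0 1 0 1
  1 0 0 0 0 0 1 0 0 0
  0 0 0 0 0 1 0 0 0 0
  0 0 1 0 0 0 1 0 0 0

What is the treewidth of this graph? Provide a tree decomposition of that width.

Treewidth 1.
One such decomposition:
Bags: B1 = {2, 4}  B2 = {4, 5}  B3 = {3, 5}  B4 = {3, 10}  B5 = {7, 10}  B6 = {7, 8}  B7 = {1, 8}  B8 = {1, 6}  B9 = {6, 9}
Tree: B1–B2, B2–B3, B3–B4, B4–B5, B5–B6, B6–B7, B7–B8, B8–B9

The largest bag has 2 vertices, giving width 1; this decomposition certifies tw(G) ≤ 1. G has an edge, so its treewidth is at least 1. Therefore the treewidth is 1.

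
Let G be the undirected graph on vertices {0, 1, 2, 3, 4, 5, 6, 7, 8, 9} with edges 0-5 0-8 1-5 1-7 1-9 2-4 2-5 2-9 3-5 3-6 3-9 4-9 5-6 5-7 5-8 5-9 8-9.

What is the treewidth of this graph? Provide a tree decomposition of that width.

Treewidth 2.
Bags: B1 = {1, 5, 9}  B2 = {3, 5, 9}  B3 = {1, 5, 7}  B4 = {5, 8, 9}  B5 = {2, 5, 9}  B6 = {2, 4, 9}  B7 = {0, 5, 8}  B8 = {3, 5, 6}
Tree: B1–B2, B1–B3, B1–B4, B4–B5, B5–B6, B4–B7, B2–B8

Every bag has size at most 3, so the width is 3 − 1 = 2 and tw(G) ≤ 2. On the other hand G contains the 3-clique {2, 4, 9}. A clique must lie in a single bag of any decomposition, so no decomposition can have width below 2. Hence tw(G) = 2 exactly.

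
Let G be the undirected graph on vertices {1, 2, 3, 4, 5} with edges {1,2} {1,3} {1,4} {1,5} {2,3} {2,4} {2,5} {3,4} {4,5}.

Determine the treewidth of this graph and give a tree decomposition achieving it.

Treewidth 3.
One such decomposition:
Bags: B1 = {1, 2, 3, 4}  B2 = {1, 2, 4, 5}
Tree: B1–B2

The largest bag has 4 vertices, giving width 3; this decomposition certifies tw(G) ≤ 3. For the lower bound, the 4 vertices {1, 2, 3, 4} are pairwise adjacent, and any tree decomposition puts a clique entirely inside one bag — forcing width ≥ 3. Combining the bounds, tw(G) = 3.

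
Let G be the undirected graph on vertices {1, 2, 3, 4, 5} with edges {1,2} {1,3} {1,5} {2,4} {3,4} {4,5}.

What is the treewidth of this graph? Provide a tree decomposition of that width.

Every bag has size at most 3, so the width is 3 − 1 = 2 and tw(G) ≤ 2. The edges 3–1–5–4–3 form a cycle, so G is not a tree and its treewidth is at least 2. The upper and lower bounds meet at 2, so that is the treewidth.

Treewidth 2.
Bags: B1 = {1, 3, 4}  B2 = {1, 4, 5}  B3 = {1, 2, 4}
Tree: B1–B2, B2–B3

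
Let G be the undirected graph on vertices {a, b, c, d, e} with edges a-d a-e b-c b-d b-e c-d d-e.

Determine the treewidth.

A width-2 tree decomposition is:
Bags: B1 = {a, d, e}  B2 = {b, d, e}  B3 = {b, c, d}
Tree: B1–B2, B2–B3
Each bag holds 3 vertices, so the decomposition has width 2, which upper-bounds the treewidth. For the lower bound, the 3 vertices {a, d, e} are pairwise adjacent, and any tree decomposition puts a clique entirely inside one bag — forcing width ≥ 2. Combining the bounds, tw(G) = 2.

2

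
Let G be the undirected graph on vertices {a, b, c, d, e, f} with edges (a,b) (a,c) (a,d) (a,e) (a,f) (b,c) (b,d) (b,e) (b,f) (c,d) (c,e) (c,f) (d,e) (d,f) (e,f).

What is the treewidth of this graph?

5

A width-5 tree decomposition is:
Bags: B1 = {a, b, c, d, e, f}
Tree: (single bag)
With just one bag of size 6, the width is 6 − 1 = 5, so tw(G) ≤ 5. Conversely, {a, b, c, d, e, f} is a clique of size 6, and the vertices of any clique must share a bag in every tree decomposition; so some bag has ≥ 6 vertices and tw(G) ≥ 5. Hence tw(G) = 5 exactly.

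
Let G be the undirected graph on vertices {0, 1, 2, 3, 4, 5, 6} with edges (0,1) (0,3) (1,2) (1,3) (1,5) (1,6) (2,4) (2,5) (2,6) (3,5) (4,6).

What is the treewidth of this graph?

A width-2 tree decomposition is:
Bags: B1 = {0, 1, 3}  B2 = {1, 3, 5}  B3 = {1, 2, 5}  B4 = {1, 2, 6}  B5 = {2, 4, 6}
Tree: B1–B2, B2–B3, B3–B4, B4–B5
Each bag holds 3 vertices, so the decomposition has width 2, which upper-bounds the treewidth. On the other hand G contains the 3-clique {0, 1, 3}. A clique must lie in a single bag of any decomposition, so no decomposition can have width below 2. The upper and lower bounds meet at 2, so that is the treewidth.

2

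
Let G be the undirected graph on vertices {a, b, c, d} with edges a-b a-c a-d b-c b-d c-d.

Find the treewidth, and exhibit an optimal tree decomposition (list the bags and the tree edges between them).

Treewidth 3.
Bags: B1 = {a, b, c, d}
Tree: (single bag)

A single bag containing all 4 vertices is trivially a valid decomposition of width 3. On the other hand G contains the 4-clique {a, b, c, d}. A clique must lie in a single bag of any decomposition, so no decomposition can have width below 3. The upper and lower bounds meet at 3, so that is the treewidth.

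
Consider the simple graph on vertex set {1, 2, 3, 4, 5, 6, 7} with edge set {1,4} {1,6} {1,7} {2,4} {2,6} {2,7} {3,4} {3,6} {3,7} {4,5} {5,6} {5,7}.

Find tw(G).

3

A width-3 tree decomposition is:
Bags: B1 = {2, 4, 6, 7}  B2 = {1, 4, 6, 7}  B3 = {3, 4, 6, 7}  B4 = {4, 5, 6, 7}
Tree: B1–B2, B2–B3, B3–B4
Each bag holds 4 vertices, so the decomposition has width 3, which upper-bounds the treewidth. For the lower bound: the 4 vertex sets {2,4}, {1,7}, {6}, {3} are disjoint, each induces a connected subgraph, and every pair is joined by at least one edge of G. Contracting each set to a single vertex therefore yields K_{4} as a minor, and since treewidth is minor-monotone, tw(G) ≥ tw(K_{4}) = 3. Combining the bounds, tw(G) = 3.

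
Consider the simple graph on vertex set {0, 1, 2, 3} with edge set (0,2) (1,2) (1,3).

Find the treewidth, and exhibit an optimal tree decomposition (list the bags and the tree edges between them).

Every bag has size at most 2, so the width is 2 − 1 = 1 and tw(G) ≤ 1. Since G has at least one edge (e.g. 3–1), it is not an edgeless graph, so tw(G) ≥ 1. Combining the bounds, tw(G) = 1.

Treewidth 1.
Bags: B1 = {1, 3}  B2 = {1, 2}  B3 = {0, 2}
Tree: B1–B2, B2–B3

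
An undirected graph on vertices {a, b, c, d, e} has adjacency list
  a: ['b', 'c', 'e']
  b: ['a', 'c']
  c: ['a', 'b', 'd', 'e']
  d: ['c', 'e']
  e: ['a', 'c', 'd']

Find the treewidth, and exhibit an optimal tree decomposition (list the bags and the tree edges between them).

Each bag holds 3 vertices, so the decomposition has width 2, which upper-bounds the treewidth. For the lower bound, the 3 vertices {c, d, e} are pairwise adjacent, and any tree decomposition puts a clique entirely inside one bag — forcing width ≥ 2. Combining the bounds, tw(G) = 2.

Treewidth 2.
One optimal decomposition is:
Bags: B1 = {a, b, c}  B2 = {a, c, e}  B3 = {c, d, e}
Tree: B1–B2, B2–B3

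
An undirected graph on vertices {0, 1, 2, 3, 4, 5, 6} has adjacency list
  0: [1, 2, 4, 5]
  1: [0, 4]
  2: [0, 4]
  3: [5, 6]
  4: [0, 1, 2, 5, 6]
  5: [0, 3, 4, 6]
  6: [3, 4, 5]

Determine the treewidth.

A width-2 tree decomposition is:
Bags: B1 = {4, 5, 6}  B2 = {3, 5, 6}  B3 = {0, 4, 5}  B4 = {0, 1, 4}  B5 = {0, 2, 4}
Tree: B1–B2, B1–B3, B3–B4, B4–B5
The largest bag has 3 vertices, giving width 2; this decomposition certifies tw(G) ≤ 2. Conversely, {3, 5, 6} is a clique of size 3, and the vertices of any clique must share a bag in every tree decomposition; so some bag has ≥ 3 vertices and tw(G) ≥ 2. Hence tw(G) = 2 exactly.

2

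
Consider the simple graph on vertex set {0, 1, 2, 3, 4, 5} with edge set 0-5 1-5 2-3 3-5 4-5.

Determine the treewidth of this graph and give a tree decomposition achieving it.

Treewidth 1.
Bags: B1 = {3, 5}  B2 = {1, 5}  B3 = {2, 3}  B4 = {0, 5}  B5 = {4, 5}
Tree: B1–B2, B1–B3, B1–B4, B4–B5

The largest bag has 2 vertices, giving width 1; this decomposition certifies tw(G) ≤ 1. Any graph with an edge has treewidth ≥ 1, and G has the edge 5–3. The upper and lower bounds meet at 1, so that is the treewidth.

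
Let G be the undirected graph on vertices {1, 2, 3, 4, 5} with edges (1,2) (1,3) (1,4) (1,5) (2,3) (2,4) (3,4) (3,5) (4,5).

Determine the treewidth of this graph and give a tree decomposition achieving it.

Treewidth 3.
Bags: B1 = {1, 2, 3, 4}  B2 = {1, 3, 4, 5}
Tree: B1–B2

Every bag has size at most 4, so the width is 4 − 1 = 3 and tw(G) ≤ 3. On the other hand G contains the 4-clique {1, 2, 3, 4}. A clique must lie in a single bag of any decomposition, so no decomposition can have width below 3. Therefore the treewidth is 3.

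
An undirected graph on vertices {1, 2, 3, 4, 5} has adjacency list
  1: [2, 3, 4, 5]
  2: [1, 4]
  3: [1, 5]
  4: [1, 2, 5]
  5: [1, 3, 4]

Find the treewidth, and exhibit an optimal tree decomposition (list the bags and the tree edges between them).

Each bag holds 3 vertices, so the decomposition has width 2, which upper-bounds the treewidth. For the lower bound, the 3 vertices {1, 3, 5} are pairwise adjacent, and any tree decomposition puts a clique entirely inside one bag — forcing width ≥ 2. Therefore the treewidth is 2.

Treewidth 2.
One optimal decomposition is:
Bags: B1 = {1, 2, 4}  B2 = {1, 4, 5}  B3 = {1, 3, 5}
Tree: B1–B2, B2–B3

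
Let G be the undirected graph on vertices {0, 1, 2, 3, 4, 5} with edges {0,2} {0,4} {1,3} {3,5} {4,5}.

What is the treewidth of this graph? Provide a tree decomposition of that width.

Treewidth 1.
One such decomposition:
Bags: B1 = {0, 2}  B2 = {0, 4}  B3 = {4, 5}  B4 = {3, 5}  B5 = {1, 3}
Tree: B1–B2, B2–B3, B3–B4, B4–B5

The largest bag has 2 vertices, giving width 1; this decomposition certifies tw(G) ≤ 1. Since G has at least one edge (e.g. 2–0), it is not an edgeless graph, so tw(G) ≥ 1. Hence tw(G) = 1 exactly.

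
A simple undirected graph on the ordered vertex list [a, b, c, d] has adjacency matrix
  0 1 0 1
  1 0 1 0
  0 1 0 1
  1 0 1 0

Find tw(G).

A width-2 tree decomposition is:
Bags: B1 = {a, c, d}  B2 = {a, b, c}
Tree: B1–B2
The largest bag has 3 vertices, giving width 2; this decomposition certifies tw(G) ≤ 2. For the lower bound, G contains the cycle a–d–c–b–a, so G is not a forest; only forests have treewidth ≤ 1, hence tw(G) ≥ 2. Hence tw(G) = 2 exactly.

2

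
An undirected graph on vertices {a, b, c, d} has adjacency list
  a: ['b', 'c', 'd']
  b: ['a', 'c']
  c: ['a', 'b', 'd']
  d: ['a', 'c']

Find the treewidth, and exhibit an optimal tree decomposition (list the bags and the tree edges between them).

Every bag has size at most 3, so the width is 3 − 1 = 2 and tw(G) ≤ 2. Conversely, {a, c, d} is a clique of size 3, and the vertices of any clique must share a bag in every tree decomposition; so some bag has ≥ 3 vertices and tw(G) ≥ 2. The upper and lower bounds meet at 2, so that is the treewidth.

Treewidth 2.
Bags: B1 = {a, c, d}  B2 = {a, b, c}
Tree: B1–B2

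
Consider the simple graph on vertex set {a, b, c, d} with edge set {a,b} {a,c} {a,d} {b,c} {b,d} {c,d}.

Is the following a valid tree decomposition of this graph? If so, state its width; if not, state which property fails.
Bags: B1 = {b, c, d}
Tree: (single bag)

No — vertex a appears in no bag.

A tree decomposition must satisfy three properties: every vertex lies in some bag; for every edge, both endpoints lie together in some bag; and for every vertex, the bags containing it form a connected subtree. Here vertex a appears in no bag, so the decomposition is invalid.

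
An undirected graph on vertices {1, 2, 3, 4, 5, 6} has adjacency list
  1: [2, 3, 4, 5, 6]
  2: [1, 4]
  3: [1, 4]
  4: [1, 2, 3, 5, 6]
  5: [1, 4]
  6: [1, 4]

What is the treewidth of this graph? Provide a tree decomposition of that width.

Each bag holds 3 vertices, so the decomposition has width 2, which upper-bounds the treewidth. Conversely, {1, 2, 4} is a clique of size 3, and the vertices of any clique must share a bag in every tree decomposition; so some bag has ≥ 3 vertices and tw(G) ≥ 2. Therefore the treewidth is 2.

Treewidth 2.
Bags: B1 = {1, 4, 6}  B2 = {1, 3, 4}  B3 = {1, 2, 4}  B4 = {1, 4, 5}
Tree: B1–B2, B1–B3, B2–B4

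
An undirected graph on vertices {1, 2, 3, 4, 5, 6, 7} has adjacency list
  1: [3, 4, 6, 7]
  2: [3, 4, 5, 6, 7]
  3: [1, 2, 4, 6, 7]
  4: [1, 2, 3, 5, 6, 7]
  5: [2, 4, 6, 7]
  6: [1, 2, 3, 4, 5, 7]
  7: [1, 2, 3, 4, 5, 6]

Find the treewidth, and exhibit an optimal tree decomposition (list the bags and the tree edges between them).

Treewidth 4.
One optimal decomposition is:
Bags: B1 = {2, 4, 5, 6, 7}  B2 = {2, 3, 4, 6, 7}  B3 = {1, 3, 4, 6, 7}
Tree: B1–B2, B2–B3

Each bag holds 5 vertices, so the decomposition has width 4, which upper-bounds the treewidth. On the other hand G contains the 5-clique {1, 3, 4, 6, 7}. A clique must lie in a single bag of any decomposition, so no decomposition can have width below 4. Hence tw(G) = 4 exactly.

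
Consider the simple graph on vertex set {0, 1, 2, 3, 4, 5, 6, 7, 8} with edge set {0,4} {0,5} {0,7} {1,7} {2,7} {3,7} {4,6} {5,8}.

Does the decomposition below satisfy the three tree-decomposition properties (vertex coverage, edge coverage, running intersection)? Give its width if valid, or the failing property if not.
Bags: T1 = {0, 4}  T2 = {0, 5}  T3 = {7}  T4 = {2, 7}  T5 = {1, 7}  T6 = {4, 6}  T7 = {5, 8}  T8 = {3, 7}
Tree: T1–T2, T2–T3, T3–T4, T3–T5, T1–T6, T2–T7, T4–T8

A tree decomposition must satisfy three properties: every vertex lies in some bag; for every edge, both endpoints lie together in some bag; and for every vertex, the bags containing it form a connected subtree. Here edge (0,7) lies in no bag, so the decomposition is invalid.

No — edge (0,7) lies in no bag.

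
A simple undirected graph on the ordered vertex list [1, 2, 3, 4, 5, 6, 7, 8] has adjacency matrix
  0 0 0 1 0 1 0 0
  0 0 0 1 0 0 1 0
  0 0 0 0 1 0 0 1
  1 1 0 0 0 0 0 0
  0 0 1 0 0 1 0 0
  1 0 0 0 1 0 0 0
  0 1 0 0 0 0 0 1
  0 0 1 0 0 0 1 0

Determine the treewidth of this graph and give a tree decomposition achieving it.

Each bag holds 3 vertices, so the decomposition has width 2, which upper-bounds the treewidth. The edges 1–6–5–3–8–7–2–4–1 form a cycle, so G is not a tree and its treewidth is at least 2. Hence tw(G) = 2 exactly.

Treewidth 2.
One such decomposition:
Bags: B1 = {1, 5, 6}  B2 = {1, 3, 5}  B3 = {1, 3, 8}  B4 = {1, 7, 8}  B5 = {1, 2, 7}  B6 = {1, 2, 4}
Tree: B1–B2, B2–B3, B3–B4, B4–B5, B5–B6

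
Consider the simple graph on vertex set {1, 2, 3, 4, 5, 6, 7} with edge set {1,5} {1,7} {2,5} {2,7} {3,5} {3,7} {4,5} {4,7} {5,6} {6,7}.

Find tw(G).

A width-2 tree decomposition is:
Bags: B1 = {5, 6, 7}  B2 = {1, 5, 7}  B3 = {2, 5, 7}  B4 = {4, 5, 7}  B5 = {3, 5, 7}
Tree: B1–B2, B2–B3, B3–B4, B4–B5
The largest bag has 3 vertices, giving width 2; this decomposition certifies tw(G) ≤ 2. For the lower bound, G contains the cycle 7–6–5–1–7, so G is not a forest; only forests have treewidth ≤ 1, hence tw(G) ≥ 2. Hence tw(G) = 2 exactly.

2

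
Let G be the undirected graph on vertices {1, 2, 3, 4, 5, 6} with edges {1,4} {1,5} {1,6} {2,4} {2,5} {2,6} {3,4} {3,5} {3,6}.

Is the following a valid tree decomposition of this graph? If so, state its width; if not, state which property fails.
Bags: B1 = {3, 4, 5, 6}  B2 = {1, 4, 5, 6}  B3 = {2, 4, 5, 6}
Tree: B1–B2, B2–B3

Yes; width 3.

Checking the three conditions: (i) the bags cover all of {1, 2, 3, 4, 5, 6}; (ii) for each edge, some bag contains both endpoints; (iii) the bags containing any fixed vertex form a subtree. All hold, so the decomposition is valid with width 4 − 1 = 3.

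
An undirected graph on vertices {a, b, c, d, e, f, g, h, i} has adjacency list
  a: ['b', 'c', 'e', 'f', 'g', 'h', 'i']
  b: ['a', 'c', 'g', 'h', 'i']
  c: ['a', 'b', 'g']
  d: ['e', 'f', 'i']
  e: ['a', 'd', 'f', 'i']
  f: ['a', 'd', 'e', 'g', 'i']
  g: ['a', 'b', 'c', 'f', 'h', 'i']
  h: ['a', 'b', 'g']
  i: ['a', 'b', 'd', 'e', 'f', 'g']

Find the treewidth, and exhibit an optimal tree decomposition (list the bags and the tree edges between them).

Treewidth 3.
One optimal decomposition is:
Bags: B1 = {a, e, f, i}  B2 = {a, f, g, i}  B3 = {a, b, g, i}  B4 = {a, b, g, h}  B5 = {d, e, f, i}  B6 = {a, b, c, g}
Tree: B1–B2, B2–B3, B3–B4, B1–B5, B3–B6

Each bag holds 4 vertices, so the decomposition has width 3, which upper-bounds the treewidth. For the lower bound, the 4 vertices {d, e, f, i} are pairwise adjacent, and any tree decomposition puts a clique entirely inside one bag — forcing width ≥ 3. Combining the bounds, tw(G) = 3.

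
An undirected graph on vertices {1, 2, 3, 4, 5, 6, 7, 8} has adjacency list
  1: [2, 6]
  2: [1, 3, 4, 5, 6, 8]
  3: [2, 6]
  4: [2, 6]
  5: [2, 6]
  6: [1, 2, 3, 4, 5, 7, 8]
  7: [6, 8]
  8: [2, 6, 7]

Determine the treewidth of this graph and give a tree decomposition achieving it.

Treewidth 2.
One optimal decomposition is:
Bags: B1 = {6, 7, 8}  B2 = {2, 6, 8}  B3 = {1, 2, 6}  B4 = {2, 3, 6}  B5 = {2, 5, 6}  B6 = {2, 4, 6}
Tree: B1–B2, B2–B3, B2–B4, B3–B5, B4–B6

The largest bag has 3 vertices, giving width 2; this decomposition certifies tw(G) ≤ 2. Conversely, {1, 2, 6} is a clique of size 3, and the vertices of any clique must share a bag in every tree decomposition; so some bag has ≥ 3 vertices and tw(G) ≥ 2. The upper and lower bounds meet at 2, so that is the treewidth.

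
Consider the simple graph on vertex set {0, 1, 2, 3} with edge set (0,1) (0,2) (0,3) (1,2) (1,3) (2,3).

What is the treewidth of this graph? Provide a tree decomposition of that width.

A single bag containing all 4 vertices is trivially a valid decomposition of width 3. Conversely, {0, 1, 2, 3} is a clique of size 4, and the vertices of any clique must share a bag in every tree decomposition; so some bag has ≥ 4 vertices and tw(G) ≥ 3. The upper and lower bounds meet at 3, so that is the treewidth.

Treewidth 3.
One such decomposition:
Bags: B1 = {0, 1, 2, 3}
Tree: (single bag)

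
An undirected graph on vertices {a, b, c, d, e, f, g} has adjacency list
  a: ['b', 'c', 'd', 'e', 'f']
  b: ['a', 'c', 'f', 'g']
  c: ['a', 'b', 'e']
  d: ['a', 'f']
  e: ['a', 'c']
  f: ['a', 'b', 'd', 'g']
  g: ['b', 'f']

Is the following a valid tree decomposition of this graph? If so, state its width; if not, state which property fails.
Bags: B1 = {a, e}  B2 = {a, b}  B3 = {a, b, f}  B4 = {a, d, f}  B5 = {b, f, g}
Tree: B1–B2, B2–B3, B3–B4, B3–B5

A tree decomposition must satisfy three properties: every vertex lies in some bag; for every edge, both endpoints lie together in some bag; and for every vertex, the bags containing it form a connected subtree. Here vertex c appears in no bag, so the decomposition is invalid.

No — vertex c appears in no bag.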